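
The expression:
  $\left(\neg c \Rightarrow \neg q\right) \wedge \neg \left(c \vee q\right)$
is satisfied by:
  {q: False, c: False}


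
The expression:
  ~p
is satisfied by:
  {p: False}


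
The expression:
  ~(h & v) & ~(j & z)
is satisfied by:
  {z: False, h: False, v: False, j: False}
  {j: True, z: False, h: False, v: False}
  {v: True, z: False, h: False, j: False}
  {j: True, v: True, z: False, h: False}
  {h: True, j: False, z: False, v: False}
  {j: True, h: True, z: False, v: False}
  {z: True, j: False, h: False, v: False}
  {v: True, z: True, j: False, h: False}
  {h: True, z: True, j: False, v: False}


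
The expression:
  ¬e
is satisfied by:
  {e: False}


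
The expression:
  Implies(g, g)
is always true.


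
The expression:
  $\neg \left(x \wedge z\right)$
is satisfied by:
  {z: False, x: False}
  {x: True, z: False}
  {z: True, x: False}


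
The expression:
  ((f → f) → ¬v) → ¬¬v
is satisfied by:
  {v: True}


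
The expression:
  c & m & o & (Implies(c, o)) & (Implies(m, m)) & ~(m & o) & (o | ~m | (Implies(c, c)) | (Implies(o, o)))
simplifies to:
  False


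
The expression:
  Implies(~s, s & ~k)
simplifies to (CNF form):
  s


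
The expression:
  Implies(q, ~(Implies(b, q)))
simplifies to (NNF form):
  ~q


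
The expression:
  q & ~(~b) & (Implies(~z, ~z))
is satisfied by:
  {b: True, q: True}


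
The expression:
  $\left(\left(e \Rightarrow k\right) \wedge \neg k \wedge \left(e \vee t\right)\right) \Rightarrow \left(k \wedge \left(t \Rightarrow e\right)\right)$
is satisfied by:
  {k: True, e: True, t: False}
  {k: True, e: False, t: False}
  {e: True, k: False, t: False}
  {k: False, e: False, t: False}
  {k: True, t: True, e: True}
  {k: True, t: True, e: False}
  {t: True, e: True, k: False}


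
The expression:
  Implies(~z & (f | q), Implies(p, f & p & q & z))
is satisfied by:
  {z: True, q: False, p: False, f: False}
  {f: True, z: True, q: False, p: False}
  {z: True, q: True, p: False, f: False}
  {f: True, z: True, q: True, p: False}
  {f: False, q: False, p: False, z: False}
  {f: True, q: False, p: False, z: False}
  {q: True, f: False, p: False, z: False}
  {f: True, q: True, p: False, z: False}
  {p: True, z: True, f: False, q: False}
  {f: True, p: True, z: True, q: False}
  {p: True, z: True, q: True, f: False}
  {f: True, p: True, z: True, q: True}
  {p: True, z: False, q: False, f: False}


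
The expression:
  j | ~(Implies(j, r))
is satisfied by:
  {j: True}


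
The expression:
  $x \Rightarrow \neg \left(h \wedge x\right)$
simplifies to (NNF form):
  $\neg h \vee \neg x$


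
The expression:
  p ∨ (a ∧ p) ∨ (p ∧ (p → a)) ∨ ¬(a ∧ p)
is always true.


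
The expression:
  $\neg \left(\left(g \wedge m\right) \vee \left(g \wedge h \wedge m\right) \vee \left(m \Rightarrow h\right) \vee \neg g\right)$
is never true.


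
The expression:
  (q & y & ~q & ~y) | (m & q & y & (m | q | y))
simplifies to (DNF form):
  m & q & y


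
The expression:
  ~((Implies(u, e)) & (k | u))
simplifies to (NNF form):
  (u & ~e) | (~k & ~u)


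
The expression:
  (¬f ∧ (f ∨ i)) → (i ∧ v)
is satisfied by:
  {v: True, f: True, i: False}
  {v: True, f: False, i: False}
  {f: True, v: False, i: False}
  {v: False, f: False, i: False}
  {i: True, v: True, f: True}
  {i: True, v: True, f: False}
  {i: True, f: True, v: False}


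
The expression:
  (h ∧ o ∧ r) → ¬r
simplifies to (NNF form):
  ¬h ∨ ¬o ∨ ¬r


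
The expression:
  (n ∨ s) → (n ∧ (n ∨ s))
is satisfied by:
  {n: True, s: False}
  {s: False, n: False}
  {s: True, n: True}


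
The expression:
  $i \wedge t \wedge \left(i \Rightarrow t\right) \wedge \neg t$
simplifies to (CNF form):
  $\text{False}$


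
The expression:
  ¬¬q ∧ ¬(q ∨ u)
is never true.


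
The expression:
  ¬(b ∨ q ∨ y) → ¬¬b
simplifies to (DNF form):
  b ∨ q ∨ y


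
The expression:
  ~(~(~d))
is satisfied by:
  {d: False}


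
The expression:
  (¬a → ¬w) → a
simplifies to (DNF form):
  a ∨ w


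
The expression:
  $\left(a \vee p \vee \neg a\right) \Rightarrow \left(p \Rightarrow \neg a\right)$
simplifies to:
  $\neg a \vee \neg p$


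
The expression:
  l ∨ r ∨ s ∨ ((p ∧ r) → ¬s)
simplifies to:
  True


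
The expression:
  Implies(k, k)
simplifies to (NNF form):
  True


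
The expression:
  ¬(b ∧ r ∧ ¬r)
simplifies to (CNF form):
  True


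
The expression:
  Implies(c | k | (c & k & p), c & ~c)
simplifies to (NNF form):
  ~c & ~k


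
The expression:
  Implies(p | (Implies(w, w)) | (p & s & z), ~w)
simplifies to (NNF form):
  ~w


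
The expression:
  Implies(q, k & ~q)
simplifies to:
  ~q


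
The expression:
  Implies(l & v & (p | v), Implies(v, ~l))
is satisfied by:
  {l: False, v: False}
  {v: True, l: False}
  {l: True, v: False}


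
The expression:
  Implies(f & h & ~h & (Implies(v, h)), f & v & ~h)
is always true.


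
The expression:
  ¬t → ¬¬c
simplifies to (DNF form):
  c ∨ t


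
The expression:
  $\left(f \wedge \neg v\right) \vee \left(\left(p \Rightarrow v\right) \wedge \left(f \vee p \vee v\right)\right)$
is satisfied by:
  {v: True, f: True}
  {v: True, f: False}
  {f: True, v: False}


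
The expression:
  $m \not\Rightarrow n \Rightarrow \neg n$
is always true.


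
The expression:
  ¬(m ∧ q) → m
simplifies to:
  m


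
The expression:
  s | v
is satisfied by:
  {v: True, s: True}
  {v: True, s: False}
  {s: True, v: False}


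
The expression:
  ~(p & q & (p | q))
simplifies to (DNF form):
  ~p | ~q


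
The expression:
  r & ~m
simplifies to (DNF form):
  r & ~m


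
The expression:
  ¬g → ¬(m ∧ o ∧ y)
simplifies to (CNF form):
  g ∨ ¬m ∨ ¬o ∨ ¬y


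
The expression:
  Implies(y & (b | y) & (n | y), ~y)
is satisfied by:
  {y: False}


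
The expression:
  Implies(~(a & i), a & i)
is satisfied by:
  {a: True, i: True}


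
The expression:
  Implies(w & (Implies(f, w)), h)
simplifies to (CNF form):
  h | ~w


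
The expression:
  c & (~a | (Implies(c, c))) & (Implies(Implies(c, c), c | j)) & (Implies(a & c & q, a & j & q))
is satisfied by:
  {c: True, j: True, q: False, a: False}
  {c: True, j: False, q: False, a: False}
  {c: True, a: True, j: True, q: False}
  {c: True, a: True, j: False, q: False}
  {c: True, q: True, j: True, a: False}
  {c: True, q: True, j: False, a: False}
  {c: True, q: True, a: True, j: True}


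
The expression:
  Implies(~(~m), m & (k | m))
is always true.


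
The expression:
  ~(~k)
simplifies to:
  k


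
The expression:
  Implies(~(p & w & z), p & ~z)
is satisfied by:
  {p: True, w: True, z: False}
  {p: True, w: False, z: False}
  {p: True, z: True, w: True}


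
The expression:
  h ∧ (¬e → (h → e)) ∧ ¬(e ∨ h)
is never true.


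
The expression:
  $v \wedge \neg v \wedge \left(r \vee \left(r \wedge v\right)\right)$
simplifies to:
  $\text{False}$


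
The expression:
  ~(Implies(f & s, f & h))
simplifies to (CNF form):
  f & s & ~h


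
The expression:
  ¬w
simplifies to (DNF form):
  ¬w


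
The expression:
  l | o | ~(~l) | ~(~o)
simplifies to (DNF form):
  l | o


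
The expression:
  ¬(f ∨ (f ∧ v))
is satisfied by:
  {f: False}


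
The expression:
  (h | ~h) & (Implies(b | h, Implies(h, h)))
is always true.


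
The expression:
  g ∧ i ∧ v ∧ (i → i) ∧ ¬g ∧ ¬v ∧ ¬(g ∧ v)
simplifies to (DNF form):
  False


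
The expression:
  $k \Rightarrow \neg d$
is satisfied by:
  {k: False, d: False}
  {d: True, k: False}
  {k: True, d: False}


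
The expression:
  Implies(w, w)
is always true.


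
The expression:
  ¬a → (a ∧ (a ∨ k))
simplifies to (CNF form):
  a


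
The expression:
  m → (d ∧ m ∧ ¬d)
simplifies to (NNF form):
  ¬m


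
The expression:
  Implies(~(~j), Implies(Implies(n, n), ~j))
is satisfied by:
  {j: False}


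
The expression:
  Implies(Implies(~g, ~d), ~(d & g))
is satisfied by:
  {g: False, d: False}
  {d: True, g: False}
  {g: True, d: False}


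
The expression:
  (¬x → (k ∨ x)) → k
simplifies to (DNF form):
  k ∨ ¬x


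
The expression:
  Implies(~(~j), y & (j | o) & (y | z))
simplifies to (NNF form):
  y | ~j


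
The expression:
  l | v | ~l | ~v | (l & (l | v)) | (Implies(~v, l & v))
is always true.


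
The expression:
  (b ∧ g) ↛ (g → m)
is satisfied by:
  {b: True, g: True, m: False}


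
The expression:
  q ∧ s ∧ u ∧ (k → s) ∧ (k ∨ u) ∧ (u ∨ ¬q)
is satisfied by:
  {u: True, s: True, q: True}


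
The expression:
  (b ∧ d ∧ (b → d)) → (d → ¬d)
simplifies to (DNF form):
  ¬b ∨ ¬d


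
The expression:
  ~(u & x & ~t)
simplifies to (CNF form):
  t | ~u | ~x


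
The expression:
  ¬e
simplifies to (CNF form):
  ¬e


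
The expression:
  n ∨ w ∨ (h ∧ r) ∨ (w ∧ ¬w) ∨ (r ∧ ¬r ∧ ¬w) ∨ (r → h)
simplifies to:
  h ∨ n ∨ w ∨ ¬r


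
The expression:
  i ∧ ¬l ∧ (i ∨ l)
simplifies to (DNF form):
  i ∧ ¬l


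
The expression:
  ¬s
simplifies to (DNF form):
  ¬s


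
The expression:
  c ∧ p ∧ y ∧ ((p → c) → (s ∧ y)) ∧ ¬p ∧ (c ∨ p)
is never true.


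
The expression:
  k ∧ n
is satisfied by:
  {n: True, k: True}


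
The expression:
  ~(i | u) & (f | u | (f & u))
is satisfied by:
  {f: True, u: False, i: False}


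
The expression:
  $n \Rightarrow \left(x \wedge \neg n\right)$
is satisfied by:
  {n: False}


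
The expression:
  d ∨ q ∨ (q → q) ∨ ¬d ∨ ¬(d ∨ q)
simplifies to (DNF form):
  True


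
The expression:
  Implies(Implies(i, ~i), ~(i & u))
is always true.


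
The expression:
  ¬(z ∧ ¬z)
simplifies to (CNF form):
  True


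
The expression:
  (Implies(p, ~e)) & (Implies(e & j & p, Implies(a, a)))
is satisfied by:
  {p: False, e: False}
  {e: True, p: False}
  {p: True, e: False}


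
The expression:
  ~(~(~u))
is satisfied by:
  {u: False}


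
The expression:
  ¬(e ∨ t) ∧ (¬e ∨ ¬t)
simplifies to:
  ¬e ∧ ¬t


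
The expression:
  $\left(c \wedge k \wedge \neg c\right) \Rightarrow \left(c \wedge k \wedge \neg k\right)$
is always true.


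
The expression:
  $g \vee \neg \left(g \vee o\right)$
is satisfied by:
  {g: True, o: False}
  {o: False, g: False}
  {o: True, g: True}


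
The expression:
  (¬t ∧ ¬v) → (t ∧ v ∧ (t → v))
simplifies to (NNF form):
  t ∨ v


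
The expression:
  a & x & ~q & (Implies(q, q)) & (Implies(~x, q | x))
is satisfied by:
  {a: True, x: True, q: False}


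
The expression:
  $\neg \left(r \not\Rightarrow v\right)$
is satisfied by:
  {v: True, r: False}
  {r: False, v: False}
  {r: True, v: True}


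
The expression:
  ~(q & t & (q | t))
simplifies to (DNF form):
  ~q | ~t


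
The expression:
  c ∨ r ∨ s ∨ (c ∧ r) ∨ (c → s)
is always true.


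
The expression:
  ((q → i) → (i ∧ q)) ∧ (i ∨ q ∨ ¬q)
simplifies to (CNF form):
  q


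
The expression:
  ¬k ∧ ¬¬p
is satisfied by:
  {p: True, k: False}


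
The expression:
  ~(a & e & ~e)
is always true.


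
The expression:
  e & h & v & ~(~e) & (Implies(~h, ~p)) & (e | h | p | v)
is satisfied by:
  {h: True, e: True, v: True}


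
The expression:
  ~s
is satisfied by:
  {s: False}


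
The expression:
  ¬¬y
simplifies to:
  y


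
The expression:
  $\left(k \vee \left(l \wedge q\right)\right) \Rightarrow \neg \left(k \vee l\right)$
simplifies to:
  $\neg k \wedge \left(\neg l \vee \neg q\right)$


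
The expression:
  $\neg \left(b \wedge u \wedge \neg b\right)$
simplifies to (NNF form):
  $\text{True}$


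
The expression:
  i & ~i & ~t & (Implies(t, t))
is never true.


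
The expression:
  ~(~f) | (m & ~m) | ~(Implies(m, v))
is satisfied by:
  {m: True, f: True, v: False}
  {f: True, v: False, m: False}
  {m: True, f: True, v: True}
  {f: True, v: True, m: False}
  {m: True, v: False, f: False}


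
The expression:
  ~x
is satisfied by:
  {x: False}


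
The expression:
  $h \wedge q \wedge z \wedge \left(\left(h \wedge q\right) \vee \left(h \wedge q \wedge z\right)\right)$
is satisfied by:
  {h: True, z: True, q: True}


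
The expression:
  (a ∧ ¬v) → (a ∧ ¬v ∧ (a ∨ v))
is always true.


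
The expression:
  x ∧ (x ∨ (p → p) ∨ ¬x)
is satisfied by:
  {x: True}


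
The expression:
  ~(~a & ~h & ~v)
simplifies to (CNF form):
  a | h | v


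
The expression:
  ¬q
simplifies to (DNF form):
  ¬q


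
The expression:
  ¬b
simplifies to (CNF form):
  ¬b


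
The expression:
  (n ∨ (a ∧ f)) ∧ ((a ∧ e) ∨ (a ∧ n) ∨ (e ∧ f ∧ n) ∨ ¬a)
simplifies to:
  n ∨ (a ∧ e ∧ f)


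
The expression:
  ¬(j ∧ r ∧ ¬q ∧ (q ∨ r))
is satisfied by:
  {q: True, r: False, j: False}
  {q: False, r: False, j: False}
  {j: True, q: True, r: False}
  {j: True, q: False, r: False}
  {r: True, q: True, j: False}
  {r: True, q: False, j: False}
  {r: True, j: True, q: True}


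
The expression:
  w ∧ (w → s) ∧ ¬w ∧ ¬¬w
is never true.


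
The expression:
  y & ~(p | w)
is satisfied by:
  {y: True, p: False, w: False}


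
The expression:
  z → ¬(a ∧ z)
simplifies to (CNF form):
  ¬a ∨ ¬z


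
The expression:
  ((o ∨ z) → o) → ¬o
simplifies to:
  ¬o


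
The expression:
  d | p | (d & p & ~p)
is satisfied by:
  {d: True, p: True}
  {d: True, p: False}
  {p: True, d: False}


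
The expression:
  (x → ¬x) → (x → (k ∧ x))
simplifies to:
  True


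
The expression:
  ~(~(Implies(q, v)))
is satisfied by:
  {v: True, q: False}
  {q: False, v: False}
  {q: True, v: True}


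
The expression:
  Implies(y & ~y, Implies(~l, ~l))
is always true.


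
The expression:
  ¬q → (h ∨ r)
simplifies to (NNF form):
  h ∨ q ∨ r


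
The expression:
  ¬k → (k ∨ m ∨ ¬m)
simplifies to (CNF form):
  True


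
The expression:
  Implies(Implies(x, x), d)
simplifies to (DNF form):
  d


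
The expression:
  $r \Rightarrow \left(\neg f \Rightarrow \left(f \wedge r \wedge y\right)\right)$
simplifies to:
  $f \vee \neg r$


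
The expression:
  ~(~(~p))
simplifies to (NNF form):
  ~p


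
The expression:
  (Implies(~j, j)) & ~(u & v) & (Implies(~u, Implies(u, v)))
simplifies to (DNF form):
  (j & ~u) | (j & ~v)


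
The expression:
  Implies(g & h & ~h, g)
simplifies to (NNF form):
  True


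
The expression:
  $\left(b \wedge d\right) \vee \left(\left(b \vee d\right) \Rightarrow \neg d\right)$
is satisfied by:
  {b: True, d: False}
  {d: False, b: False}
  {d: True, b: True}


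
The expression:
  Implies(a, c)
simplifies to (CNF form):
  c | ~a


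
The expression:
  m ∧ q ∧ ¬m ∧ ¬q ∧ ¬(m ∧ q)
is never true.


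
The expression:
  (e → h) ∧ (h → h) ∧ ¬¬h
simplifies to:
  h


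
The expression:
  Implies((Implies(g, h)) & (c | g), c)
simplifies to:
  c | ~g | ~h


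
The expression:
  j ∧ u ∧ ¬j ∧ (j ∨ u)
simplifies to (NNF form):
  False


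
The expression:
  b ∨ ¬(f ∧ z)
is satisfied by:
  {b: True, z: False, f: False}
  {z: False, f: False, b: False}
  {f: True, b: True, z: False}
  {f: True, z: False, b: False}
  {b: True, z: True, f: False}
  {z: True, b: False, f: False}
  {f: True, z: True, b: True}


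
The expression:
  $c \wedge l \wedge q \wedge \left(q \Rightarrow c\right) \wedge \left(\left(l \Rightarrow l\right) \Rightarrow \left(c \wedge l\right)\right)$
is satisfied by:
  {c: True, q: True, l: True}


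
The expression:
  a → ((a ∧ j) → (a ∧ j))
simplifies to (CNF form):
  True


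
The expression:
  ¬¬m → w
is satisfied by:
  {w: True, m: False}
  {m: False, w: False}
  {m: True, w: True}


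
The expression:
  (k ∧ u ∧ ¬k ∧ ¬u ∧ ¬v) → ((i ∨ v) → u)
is always true.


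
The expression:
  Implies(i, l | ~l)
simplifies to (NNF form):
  True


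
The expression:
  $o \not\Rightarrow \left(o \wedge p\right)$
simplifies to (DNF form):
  $o \wedge \neg p$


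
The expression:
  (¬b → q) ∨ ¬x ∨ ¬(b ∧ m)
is always true.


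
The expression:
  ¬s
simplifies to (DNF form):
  ¬s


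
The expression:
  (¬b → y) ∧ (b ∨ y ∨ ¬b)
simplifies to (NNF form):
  b ∨ y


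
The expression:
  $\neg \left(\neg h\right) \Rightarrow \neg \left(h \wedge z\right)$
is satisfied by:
  {h: False, z: False}
  {z: True, h: False}
  {h: True, z: False}


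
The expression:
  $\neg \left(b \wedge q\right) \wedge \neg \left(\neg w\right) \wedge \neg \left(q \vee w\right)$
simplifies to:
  $\text{False}$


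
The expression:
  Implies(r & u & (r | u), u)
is always true.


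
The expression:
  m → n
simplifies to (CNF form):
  n ∨ ¬m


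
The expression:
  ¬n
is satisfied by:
  {n: False}


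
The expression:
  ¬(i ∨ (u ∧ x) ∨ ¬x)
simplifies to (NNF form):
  x ∧ ¬i ∧ ¬u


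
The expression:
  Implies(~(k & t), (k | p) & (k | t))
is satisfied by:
  {k: True, p: True, t: True}
  {k: True, p: True, t: False}
  {k: True, t: True, p: False}
  {k: True, t: False, p: False}
  {p: True, t: True, k: False}


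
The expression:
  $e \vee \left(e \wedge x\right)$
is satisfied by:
  {e: True}


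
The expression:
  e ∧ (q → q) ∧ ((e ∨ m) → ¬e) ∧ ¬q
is never true.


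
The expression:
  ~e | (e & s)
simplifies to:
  s | ~e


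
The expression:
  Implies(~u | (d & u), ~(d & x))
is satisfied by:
  {d: False, x: False}
  {x: True, d: False}
  {d: True, x: False}


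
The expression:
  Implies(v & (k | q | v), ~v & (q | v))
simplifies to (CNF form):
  ~v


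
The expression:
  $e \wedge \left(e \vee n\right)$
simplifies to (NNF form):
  $e$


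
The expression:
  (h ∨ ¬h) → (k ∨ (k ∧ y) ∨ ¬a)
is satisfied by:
  {k: True, a: False}
  {a: False, k: False}
  {a: True, k: True}


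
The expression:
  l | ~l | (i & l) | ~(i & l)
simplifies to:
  True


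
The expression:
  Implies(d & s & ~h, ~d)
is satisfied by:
  {h: True, s: False, d: False}
  {s: False, d: False, h: False}
  {d: True, h: True, s: False}
  {d: True, s: False, h: False}
  {h: True, s: True, d: False}
  {s: True, h: False, d: False}
  {d: True, s: True, h: True}


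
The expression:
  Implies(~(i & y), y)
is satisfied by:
  {y: True}


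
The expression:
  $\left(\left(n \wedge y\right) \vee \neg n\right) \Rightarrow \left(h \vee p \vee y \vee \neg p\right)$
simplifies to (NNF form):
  $\text{True}$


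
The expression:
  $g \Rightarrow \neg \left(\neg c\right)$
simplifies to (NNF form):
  $c \vee \neg g$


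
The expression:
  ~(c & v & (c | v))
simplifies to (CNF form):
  ~c | ~v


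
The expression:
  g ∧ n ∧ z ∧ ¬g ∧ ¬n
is never true.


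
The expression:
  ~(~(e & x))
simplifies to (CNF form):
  e & x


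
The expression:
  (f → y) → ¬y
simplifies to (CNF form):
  ¬y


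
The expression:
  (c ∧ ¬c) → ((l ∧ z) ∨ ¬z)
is always true.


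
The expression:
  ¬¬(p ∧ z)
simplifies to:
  p ∧ z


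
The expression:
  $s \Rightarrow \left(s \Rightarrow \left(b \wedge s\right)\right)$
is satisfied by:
  {b: True, s: False}
  {s: False, b: False}
  {s: True, b: True}


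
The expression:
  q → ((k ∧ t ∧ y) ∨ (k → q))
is always true.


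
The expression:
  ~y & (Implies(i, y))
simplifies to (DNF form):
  ~i & ~y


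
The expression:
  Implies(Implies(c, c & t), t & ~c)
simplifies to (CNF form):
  (c | t) & (c | ~c) & (t | ~t) & (~c | ~t)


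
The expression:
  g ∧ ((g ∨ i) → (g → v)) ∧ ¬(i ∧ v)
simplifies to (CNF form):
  g ∧ v ∧ ¬i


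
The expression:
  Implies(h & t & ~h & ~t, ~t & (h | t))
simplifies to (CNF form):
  True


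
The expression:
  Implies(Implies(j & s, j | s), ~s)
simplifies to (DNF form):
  ~s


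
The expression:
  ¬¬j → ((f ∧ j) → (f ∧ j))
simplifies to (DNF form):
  True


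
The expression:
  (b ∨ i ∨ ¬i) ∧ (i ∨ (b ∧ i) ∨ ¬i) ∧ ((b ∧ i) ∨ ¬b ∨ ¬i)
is always true.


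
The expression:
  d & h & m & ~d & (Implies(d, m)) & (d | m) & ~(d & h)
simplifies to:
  False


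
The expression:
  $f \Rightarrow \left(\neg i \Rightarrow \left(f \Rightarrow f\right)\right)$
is always true.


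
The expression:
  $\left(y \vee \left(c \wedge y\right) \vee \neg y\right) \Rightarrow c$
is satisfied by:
  {c: True}


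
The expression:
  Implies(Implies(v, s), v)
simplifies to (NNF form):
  v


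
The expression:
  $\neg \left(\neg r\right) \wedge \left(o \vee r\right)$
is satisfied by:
  {r: True}


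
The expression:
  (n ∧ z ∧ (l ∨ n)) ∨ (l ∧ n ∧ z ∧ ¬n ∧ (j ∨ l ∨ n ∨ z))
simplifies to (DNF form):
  n ∧ z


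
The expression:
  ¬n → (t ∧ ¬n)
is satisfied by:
  {n: True, t: True}
  {n: True, t: False}
  {t: True, n: False}


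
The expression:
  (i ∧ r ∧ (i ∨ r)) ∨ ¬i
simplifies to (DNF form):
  r ∨ ¬i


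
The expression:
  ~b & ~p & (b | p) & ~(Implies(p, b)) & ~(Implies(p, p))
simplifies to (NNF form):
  False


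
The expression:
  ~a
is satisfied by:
  {a: False}


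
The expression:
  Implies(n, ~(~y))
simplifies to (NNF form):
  y | ~n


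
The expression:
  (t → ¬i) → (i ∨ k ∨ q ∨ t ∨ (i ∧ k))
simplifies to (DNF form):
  i ∨ k ∨ q ∨ t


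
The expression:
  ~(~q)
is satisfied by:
  {q: True}


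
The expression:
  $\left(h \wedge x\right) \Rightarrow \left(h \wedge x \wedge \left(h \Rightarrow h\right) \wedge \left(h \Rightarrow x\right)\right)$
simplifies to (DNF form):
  $\text{True}$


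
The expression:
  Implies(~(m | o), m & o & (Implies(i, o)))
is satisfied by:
  {o: True, m: True}
  {o: True, m: False}
  {m: True, o: False}


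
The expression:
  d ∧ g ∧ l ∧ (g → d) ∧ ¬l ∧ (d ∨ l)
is never true.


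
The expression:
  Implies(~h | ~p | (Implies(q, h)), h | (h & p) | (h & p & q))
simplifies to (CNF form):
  h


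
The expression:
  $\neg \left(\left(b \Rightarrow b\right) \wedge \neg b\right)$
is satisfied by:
  {b: True}


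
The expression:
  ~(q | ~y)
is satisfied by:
  {y: True, q: False}


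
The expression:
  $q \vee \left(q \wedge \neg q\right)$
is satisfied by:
  {q: True}


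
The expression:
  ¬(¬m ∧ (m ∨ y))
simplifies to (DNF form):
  m ∨ ¬y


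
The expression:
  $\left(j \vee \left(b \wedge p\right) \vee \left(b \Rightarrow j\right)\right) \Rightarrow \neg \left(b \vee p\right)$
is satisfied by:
  {b: False, p: False, j: False}
  {j: True, b: False, p: False}
  {b: True, j: False, p: False}


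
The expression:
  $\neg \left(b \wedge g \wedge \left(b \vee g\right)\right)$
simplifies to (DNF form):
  $\neg b \vee \neg g$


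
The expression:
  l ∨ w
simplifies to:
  l ∨ w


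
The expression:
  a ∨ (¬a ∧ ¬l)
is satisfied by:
  {a: True, l: False}
  {l: False, a: False}
  {l: True, a: True}


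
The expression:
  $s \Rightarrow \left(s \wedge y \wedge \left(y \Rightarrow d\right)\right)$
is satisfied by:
  {d: True, y: True, s: False}
  {d: True, y: False, s: False}
  {y: True, d: False, s: False}
  {d: False, y: False, s: False}
  {d: True, s: True, y: True}


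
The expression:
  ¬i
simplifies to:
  ¬i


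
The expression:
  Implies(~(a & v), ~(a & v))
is always true.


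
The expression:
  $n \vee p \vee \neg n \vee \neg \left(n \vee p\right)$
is always true.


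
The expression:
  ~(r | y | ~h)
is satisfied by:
  {h: True, y: False, r: False}


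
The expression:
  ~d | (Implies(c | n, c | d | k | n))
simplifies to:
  True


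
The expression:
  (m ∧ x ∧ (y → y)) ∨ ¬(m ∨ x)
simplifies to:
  (m ∧ x) ∨ (¬m ∧ ¬x)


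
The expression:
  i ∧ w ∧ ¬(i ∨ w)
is never true.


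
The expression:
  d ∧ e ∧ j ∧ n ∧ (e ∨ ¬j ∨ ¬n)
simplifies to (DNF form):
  d ∧ e ∧ j ∧ n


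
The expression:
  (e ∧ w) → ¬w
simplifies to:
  ¬e ∨ ¬w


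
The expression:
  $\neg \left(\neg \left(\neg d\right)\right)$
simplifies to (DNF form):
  $\neg d$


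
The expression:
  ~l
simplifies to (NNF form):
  ~l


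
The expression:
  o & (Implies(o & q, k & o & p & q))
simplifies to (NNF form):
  o & (k | ~q) & (p | ~q)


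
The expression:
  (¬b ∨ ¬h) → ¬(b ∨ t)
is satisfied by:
  {h: True, t: False, b: False}
  {h: False, t: False, b: False}
  {b: True, h: True, t: False}
  {t: True, b: True, h: True}


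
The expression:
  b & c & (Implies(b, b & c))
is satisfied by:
  {c: True, b: True}


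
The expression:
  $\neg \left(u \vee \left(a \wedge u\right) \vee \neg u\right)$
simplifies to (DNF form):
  $\text{False}$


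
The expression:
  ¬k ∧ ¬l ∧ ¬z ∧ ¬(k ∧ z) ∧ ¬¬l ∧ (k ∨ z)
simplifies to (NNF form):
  False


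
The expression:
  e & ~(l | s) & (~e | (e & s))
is never true.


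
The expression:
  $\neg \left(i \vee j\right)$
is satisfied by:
  {i: False, j: False}


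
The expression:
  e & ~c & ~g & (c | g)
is never true.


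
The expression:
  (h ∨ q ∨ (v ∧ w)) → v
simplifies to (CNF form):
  (v ∨ ¬h) ∧ (v ∨ ¬q)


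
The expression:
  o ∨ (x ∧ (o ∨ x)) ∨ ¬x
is always true.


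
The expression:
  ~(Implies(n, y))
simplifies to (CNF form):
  n & ~y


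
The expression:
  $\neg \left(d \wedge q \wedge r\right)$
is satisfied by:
  {q: False, d: False, r: False}
  {r: True, q: False, d: False}
  {d: True, q: False, r: False}
  {r: True, d: True, q: False}
  {q: True, r: False, d: False}
  {r: True, q: True, d: False}
  {d: True, q: True, r: False}


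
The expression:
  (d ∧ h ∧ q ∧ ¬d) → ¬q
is always true.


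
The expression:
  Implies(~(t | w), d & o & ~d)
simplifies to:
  t | w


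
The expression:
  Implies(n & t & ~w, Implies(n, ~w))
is always true.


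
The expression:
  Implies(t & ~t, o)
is always true.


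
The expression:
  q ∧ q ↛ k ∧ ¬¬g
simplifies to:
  g ∧ q ∧ ¬k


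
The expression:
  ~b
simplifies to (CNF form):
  ~b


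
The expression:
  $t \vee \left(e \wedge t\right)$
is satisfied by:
  {t: True}


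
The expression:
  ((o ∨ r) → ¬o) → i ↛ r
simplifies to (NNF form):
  o ∨ (i ∧ ¬r)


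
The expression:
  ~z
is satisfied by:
  {z: False}


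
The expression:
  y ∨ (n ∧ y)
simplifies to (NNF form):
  y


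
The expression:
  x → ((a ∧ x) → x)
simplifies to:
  True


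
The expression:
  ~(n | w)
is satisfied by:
  {n: False, w: False}


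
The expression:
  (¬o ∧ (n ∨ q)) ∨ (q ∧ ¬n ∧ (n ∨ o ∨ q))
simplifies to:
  (n ∧ ¬o) ∨ (q ∧ ¬n)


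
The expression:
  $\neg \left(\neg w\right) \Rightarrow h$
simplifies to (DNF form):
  $h \vee \neg w$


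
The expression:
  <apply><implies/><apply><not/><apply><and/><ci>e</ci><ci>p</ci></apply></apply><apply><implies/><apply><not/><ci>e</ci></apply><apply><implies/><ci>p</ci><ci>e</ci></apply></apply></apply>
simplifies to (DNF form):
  <apply><or/><ci>e</ci><apply><not/><ci>p</ci></apply></apply>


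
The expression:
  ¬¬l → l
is always true.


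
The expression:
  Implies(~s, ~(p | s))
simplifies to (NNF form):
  s | ~p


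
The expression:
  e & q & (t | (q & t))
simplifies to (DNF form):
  e & q & t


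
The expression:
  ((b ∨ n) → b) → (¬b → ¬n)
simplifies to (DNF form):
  True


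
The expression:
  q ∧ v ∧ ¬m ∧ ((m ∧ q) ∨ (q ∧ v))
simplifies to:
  q ∧ v ∧ ¬m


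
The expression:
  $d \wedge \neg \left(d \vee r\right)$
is never true.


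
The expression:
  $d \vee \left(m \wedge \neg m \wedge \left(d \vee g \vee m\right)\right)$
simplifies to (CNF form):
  $d$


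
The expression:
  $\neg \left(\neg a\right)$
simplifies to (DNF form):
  $a$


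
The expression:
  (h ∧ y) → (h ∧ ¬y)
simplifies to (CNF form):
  ¬h ∨ ¬y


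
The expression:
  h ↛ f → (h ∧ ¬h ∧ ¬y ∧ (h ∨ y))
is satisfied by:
  {f: True, h: False}
  {h: False, f: False}
  {h: True, f: True}


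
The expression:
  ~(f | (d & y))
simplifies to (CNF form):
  ~f & (~d | ~y)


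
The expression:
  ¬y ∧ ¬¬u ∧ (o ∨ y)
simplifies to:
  o ∧ u ∧ ¬y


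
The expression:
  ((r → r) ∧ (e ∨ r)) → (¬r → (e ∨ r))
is always true.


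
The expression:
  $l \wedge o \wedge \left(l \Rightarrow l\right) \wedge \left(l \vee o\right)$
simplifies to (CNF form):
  $l \wedge o$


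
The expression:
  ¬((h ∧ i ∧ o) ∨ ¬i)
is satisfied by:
  {i: True, h: False, o: False}
  {i: True, o: True, h: False}
  {i: True, h: True, o: False}


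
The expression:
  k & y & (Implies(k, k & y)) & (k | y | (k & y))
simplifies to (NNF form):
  k & y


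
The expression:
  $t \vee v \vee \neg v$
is always true.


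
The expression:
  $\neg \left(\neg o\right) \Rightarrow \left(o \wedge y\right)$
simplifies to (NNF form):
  $y \vee \neg o$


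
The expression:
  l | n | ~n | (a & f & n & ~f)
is always true.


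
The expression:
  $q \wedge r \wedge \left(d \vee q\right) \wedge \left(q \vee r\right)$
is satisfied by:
  {r: True, q: True}


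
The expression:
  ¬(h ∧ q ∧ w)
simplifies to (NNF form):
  ¬h ∨ ¬q ∨ ¬w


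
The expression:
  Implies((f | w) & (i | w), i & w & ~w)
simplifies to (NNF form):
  ~w & (~f | ~i)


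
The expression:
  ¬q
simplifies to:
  ¬q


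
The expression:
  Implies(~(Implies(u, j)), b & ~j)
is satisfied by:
  {b: True, j: True, u: False}
  {b: True, j: False, u: False}
  {j: True, b: False, u: False}
  {b: False, j: False, u: False}
  {b: True, u: True, j: True}
  {b: True, u: True, j: False}
  {u: True, j: True, b: False}


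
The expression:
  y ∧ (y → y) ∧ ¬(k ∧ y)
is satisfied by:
  {y: True, k: False}


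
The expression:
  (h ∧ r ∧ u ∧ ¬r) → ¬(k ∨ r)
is always true.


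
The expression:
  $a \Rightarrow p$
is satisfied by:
  {p: True, a: False}
  {a: False, p: False}
  {a: True, p: True}


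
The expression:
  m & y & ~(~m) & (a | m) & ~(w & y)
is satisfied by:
  {m: True, y: True, w: False}


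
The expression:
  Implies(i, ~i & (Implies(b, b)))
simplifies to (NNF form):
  ~i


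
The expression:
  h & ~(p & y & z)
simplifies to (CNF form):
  h & (~p | ~y | ~z)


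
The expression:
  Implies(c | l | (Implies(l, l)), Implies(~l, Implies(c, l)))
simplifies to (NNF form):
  l | ~c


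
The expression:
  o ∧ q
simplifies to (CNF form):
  o ∧ q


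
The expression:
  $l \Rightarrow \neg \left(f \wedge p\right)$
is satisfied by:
  {l: False, p: False, f: False}
  {f: True, l: False, p: False}
  {p: True, l: False, f: False}
  {f: True, p: True, l: False}
  {l: True, f: False, p: False}
  {f: True, l: True, p: False}
  {p: True, l: True, f: False}


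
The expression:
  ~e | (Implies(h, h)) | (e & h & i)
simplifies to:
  True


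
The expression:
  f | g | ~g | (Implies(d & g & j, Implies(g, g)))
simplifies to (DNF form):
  True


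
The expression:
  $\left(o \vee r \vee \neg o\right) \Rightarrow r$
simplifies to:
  $r$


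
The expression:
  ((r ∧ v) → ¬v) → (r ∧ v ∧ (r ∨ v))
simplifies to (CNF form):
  r ∧ v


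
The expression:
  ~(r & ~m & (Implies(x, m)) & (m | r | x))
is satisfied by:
  {x: True, m: True, r: False}
  {x: True, m: False, r: False}
  {m: True, x: False, r: False}
  {x: False, m: False, r: False}
  {r: True, x: True, m: True}
  {r: True, x: True, m: False}
  {r: True, m: True, x: False}


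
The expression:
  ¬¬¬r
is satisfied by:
  {r: False}


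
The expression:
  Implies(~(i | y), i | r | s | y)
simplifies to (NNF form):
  i | r | s | y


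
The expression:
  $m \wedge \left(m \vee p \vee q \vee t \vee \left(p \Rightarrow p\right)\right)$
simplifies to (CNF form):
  $m$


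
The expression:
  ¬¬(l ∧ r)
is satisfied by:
  {r: True, l: True}


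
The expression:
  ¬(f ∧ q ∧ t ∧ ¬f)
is always true.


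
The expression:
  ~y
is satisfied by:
  {y: False}


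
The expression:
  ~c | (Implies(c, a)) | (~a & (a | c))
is always true.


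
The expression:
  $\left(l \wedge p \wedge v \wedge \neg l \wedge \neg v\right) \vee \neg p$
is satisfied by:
  {p: False}


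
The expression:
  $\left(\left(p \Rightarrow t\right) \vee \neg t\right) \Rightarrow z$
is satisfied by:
  {z: True}


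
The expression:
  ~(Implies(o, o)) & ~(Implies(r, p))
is never true.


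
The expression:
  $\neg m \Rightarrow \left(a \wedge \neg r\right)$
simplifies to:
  $m \vee \left(a \wedge \neg r\right)$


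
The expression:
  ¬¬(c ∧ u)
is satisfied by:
  {c: True, u: True}


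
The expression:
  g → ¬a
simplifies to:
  ¬a ∨ ¬g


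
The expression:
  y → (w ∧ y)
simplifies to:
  w ∨ ¬y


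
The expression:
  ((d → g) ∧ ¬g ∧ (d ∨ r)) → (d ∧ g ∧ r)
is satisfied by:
  {d: True, g: True, r: False}
  {d: True, g: False, r: False}
  {g: True, d: False, r: False}
  {d: False, g: False, r: False}
  {r: True, d: True, g: True}
  {r: True, d: True, g: False}
  {r: True, g: True, d: False}


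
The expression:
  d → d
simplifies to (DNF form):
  True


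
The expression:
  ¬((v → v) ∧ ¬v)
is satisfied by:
  {v: True}


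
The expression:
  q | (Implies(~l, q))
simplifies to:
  l | q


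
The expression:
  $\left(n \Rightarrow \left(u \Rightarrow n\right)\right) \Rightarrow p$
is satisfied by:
  {p: True}


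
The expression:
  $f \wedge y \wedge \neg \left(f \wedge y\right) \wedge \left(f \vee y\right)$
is never true.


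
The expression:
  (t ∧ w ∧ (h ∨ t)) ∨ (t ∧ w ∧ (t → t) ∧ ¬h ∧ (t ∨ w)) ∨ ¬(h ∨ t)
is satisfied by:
  {w: True, h: False, t: False}
  {w: False, h: False, t: False}
  {t: True, w: True, h: False}
  {t: True, h: True, w: True}


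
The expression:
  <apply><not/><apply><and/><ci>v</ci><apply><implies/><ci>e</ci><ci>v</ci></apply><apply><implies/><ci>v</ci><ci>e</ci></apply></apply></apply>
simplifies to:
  <apply><or/><apply><not/><ci>e</ci></apply><apply><not/><ci>v</ci></apply></apply>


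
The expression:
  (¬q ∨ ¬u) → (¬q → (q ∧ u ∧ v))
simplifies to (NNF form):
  q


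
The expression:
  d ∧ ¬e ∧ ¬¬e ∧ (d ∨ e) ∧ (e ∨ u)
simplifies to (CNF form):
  False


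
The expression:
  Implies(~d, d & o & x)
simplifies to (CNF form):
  d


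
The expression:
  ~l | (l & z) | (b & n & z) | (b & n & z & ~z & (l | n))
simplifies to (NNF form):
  z | ~l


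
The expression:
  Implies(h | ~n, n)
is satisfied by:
  {n: True}


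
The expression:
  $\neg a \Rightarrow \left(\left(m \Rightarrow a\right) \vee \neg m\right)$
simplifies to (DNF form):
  $a \vee \neg m$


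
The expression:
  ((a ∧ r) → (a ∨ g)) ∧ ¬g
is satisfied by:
  {g: False}


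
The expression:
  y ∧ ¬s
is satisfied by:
  {y: True, s: False}


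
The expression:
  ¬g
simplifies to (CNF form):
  ¬g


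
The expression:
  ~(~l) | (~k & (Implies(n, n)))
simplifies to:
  l | ~k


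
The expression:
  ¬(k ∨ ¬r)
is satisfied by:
  {r: True, k: False}


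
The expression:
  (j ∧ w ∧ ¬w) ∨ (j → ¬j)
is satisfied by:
  {j: False}


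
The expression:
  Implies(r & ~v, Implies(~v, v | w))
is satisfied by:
  {v: True, w: True, r: False}
  {v: True, w: False, r: False}
  {w: True, v: False, r: False}
  {v: False, w: False, r: False}
  {r: True, v: True, w: True}
  {r: True, v: True, w: False}
  {r: True, w: True, v: False}


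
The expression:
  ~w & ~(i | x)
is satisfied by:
  {x: False, i: False, w: False}


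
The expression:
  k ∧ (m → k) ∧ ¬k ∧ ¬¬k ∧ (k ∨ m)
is never true.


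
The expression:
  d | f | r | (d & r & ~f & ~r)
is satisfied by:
  {r: True, d: True, f: True}
  {r: True, d: True, f: False}
  {r: True, f: True, d: False}
  {r: True, f: False, d: False}
  {d: True, f: True, r: False}
  {d: True, f: False, r: False}
  {f: True, d: False, r: False}


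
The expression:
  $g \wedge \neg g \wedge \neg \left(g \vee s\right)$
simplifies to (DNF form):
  $\text{False}$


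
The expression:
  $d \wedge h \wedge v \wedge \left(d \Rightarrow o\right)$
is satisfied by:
  {h: True, d: True, o: True, v: True}


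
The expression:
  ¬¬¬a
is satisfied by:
  {a: False}


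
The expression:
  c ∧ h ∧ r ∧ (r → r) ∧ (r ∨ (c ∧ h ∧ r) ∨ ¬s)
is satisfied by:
  {r: True, c: True, h: True}


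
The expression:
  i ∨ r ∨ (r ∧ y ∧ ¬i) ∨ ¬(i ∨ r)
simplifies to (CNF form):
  True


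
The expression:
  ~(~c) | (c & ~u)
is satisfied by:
  {c: True}


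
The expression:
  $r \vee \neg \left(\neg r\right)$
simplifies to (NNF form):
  $r$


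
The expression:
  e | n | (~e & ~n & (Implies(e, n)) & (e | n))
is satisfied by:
  {n: True, e: True}
  {n: True, e: False}
  {e: True, n: False}


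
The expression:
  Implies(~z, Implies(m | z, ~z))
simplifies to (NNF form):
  True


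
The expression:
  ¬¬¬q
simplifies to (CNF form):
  ¬q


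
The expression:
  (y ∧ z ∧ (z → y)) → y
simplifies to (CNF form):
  True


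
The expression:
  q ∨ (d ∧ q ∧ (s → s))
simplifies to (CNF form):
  q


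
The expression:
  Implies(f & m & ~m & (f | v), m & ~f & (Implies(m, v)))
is always true.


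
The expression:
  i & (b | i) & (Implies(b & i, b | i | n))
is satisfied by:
  {i: True}


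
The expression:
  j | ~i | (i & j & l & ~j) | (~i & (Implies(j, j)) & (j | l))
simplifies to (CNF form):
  j | ~i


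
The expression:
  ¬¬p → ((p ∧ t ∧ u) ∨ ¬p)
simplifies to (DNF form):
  (t ∧ u) ∨ ¬p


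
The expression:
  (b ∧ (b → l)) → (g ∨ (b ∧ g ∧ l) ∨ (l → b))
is always true.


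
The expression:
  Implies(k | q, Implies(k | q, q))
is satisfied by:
  {q: True, k: False}
  {k: False, q: False}
  {k: True, q: True}
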